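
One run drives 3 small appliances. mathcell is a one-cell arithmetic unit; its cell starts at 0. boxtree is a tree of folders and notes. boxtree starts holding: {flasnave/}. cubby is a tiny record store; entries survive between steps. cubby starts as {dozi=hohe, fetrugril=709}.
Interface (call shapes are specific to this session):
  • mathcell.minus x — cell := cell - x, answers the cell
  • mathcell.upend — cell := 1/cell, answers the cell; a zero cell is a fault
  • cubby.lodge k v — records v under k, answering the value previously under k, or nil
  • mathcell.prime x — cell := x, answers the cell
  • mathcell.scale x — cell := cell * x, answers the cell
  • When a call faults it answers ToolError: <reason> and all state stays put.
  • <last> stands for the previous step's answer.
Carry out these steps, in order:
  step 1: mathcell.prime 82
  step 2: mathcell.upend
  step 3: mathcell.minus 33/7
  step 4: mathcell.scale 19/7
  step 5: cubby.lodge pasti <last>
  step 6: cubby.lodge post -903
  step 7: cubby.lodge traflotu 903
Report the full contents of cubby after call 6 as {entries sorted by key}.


Invoking mathcell.prime passing x=82: 82.
Then mathcell.upend, and observe 1/82.
I run mathcell.minus passing x=33/7, giving -2699/574.
Invoking mathcell.scale passing x=19/7, giving -51281/4018.
Using cubby.lodge passing k=pasti, v=<last>, which returns nil.
Then cubby.lodge passing k=post, v=-903, and observe nil.
Now I run cubby.lodge passing k=traflotu, v=903, which returns nil.

Answer: {dozi=hohe, fetrugril=709, pasti=-51281/4018, post=-903}


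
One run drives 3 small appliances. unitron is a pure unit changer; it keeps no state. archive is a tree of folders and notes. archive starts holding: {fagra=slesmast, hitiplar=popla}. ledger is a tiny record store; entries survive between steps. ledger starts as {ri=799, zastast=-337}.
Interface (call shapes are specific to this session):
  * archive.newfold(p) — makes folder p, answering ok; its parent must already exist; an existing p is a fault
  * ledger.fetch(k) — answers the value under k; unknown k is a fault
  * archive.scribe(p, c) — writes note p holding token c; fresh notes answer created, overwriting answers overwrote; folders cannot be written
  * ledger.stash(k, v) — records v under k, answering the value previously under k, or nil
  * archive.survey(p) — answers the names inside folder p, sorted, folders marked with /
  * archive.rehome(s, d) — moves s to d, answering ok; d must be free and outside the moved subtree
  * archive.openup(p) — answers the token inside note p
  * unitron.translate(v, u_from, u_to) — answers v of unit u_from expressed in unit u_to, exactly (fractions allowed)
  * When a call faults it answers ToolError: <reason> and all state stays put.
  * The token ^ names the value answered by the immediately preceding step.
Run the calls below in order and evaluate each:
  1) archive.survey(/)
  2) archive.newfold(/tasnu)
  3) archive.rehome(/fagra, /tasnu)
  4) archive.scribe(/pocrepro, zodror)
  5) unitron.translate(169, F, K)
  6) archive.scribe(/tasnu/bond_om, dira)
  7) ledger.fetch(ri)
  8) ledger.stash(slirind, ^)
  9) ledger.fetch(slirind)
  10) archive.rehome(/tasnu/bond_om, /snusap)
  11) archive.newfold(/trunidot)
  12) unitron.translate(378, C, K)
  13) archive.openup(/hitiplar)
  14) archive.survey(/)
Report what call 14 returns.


Answer: [fagra, hitiplar, pocrepro, snusap, tasnu/, trunidot/]

Derivation:
~$ survey p=/
= [fagra, hitiplar]
~$ newfold p=/tasnu
= ok
~$ rehome s=/fagra d=/tasnu
= ToolError: exists
~$ scribe p=/pocrepro c=zodror
= created
~$ translate v=169 u_from=F u_to=K
= 62867/180
~$ scribe p=/tasnu/bond_om c=dira
= created
~$ fetch k=ri
= 799
~$ stash k=slirind v=^
= nil
~$ fetch k=slirind
= 799
~$ rehome s=/tasnu/bond_om d=/snusap
= ok
~$ newfold p=/trunidot
= ok
~$ translate v=378 u_from=C u_to=K
= 13023/20
~$ openup p=/hitiplar
= popla
~$ survey p=/
= [fagra, hitiplar, pocrepro, snusap, tasnu/, trunidot/]


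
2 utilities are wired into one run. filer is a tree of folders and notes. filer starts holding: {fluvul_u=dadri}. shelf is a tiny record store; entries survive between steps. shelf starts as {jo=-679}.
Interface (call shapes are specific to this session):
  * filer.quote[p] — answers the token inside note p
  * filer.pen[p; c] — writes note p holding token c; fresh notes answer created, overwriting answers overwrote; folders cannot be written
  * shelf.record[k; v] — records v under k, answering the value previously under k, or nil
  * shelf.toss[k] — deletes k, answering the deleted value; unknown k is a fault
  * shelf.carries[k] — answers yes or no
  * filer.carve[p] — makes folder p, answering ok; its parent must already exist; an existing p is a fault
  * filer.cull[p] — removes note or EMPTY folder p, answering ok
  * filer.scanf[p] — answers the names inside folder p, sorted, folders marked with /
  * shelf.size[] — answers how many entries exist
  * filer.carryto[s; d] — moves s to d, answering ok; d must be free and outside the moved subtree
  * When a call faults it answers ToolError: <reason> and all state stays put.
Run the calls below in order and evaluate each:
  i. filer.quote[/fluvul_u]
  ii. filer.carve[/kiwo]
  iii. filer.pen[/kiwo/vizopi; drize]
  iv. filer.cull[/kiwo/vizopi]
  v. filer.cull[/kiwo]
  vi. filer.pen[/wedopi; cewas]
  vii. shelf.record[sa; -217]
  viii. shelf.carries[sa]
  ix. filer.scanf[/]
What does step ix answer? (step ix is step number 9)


>> filer.quote(/fluvul_u)
<< dadri
>> filer.carve(/kiwo)
<< ok
>> filer.pen(/kiwo/vizopi, drize)
<< created
>> filer.cull(/kiwo/vizopi)
<< ok
>> filer.cull(/kiwo)
<< ok
>> filer.pen(/wedopi, cewas)
<< created
>> shelf.record(sa, -217)
<< nil
>> shelf.carries(sa)
<< yes
>> filer.scanf(/)
<< [fluvul_u, wedopi]

Answer: [fluvul_u, wedopi]


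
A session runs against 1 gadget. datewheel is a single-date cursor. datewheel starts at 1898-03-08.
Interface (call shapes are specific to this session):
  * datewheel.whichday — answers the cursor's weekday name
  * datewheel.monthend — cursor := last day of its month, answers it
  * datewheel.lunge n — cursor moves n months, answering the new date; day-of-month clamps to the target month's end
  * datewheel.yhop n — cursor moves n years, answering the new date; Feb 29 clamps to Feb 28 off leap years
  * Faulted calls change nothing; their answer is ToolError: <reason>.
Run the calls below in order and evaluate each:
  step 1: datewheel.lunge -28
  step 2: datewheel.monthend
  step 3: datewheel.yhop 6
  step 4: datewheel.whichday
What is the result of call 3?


Answer: 1901-11-30

Derivation:
! 1. lunge(n=-28) -> 1895-11-08
! 2. monthend() -> 1895-11-30
! 3. yhop(n=6) -> 1901-11-30
! 4. whichday() -> Saturday


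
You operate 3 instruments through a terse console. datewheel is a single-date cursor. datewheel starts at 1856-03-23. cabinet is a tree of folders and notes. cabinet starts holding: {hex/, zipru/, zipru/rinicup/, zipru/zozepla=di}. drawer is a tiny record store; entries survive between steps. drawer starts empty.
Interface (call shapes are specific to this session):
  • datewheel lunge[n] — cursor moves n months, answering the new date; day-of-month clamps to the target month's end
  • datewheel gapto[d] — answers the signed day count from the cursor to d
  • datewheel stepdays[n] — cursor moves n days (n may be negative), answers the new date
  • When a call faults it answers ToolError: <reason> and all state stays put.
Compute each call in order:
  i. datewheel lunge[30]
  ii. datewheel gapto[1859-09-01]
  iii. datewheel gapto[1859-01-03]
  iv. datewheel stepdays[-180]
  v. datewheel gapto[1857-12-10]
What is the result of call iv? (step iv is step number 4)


Answer: 1858-03-27

Derivation:
I try datewheel lunge using n=30: 1858-09-23.
Now I run datewheel gapto using d=1859-09-01, → 343.
Using datewheel gapto using d=1859-01-03: 102.
Using datewheel stepdays using n=-180, and observe 1858-03-27.
I try datewheel gapto using d=1857-12-10, which returns -107.


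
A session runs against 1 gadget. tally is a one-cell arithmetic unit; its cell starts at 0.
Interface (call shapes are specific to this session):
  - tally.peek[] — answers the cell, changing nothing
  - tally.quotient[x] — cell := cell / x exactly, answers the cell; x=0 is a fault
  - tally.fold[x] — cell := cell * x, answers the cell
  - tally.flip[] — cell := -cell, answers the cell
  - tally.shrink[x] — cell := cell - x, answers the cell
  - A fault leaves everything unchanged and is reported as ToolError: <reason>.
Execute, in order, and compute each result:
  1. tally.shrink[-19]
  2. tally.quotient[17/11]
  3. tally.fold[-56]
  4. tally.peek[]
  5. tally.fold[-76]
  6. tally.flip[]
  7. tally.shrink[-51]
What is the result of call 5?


Answer: 889504/17

Derivation:
! shrink(x→-19) == 19
! quotient(x→17/11) == 209/17
! fold(x→-56) == -11704/17
! peek() == -11704/17
! fold(x→-76) == 889504/17
! flip() == -889504/17
! shrink(x→-51) == -888637/17


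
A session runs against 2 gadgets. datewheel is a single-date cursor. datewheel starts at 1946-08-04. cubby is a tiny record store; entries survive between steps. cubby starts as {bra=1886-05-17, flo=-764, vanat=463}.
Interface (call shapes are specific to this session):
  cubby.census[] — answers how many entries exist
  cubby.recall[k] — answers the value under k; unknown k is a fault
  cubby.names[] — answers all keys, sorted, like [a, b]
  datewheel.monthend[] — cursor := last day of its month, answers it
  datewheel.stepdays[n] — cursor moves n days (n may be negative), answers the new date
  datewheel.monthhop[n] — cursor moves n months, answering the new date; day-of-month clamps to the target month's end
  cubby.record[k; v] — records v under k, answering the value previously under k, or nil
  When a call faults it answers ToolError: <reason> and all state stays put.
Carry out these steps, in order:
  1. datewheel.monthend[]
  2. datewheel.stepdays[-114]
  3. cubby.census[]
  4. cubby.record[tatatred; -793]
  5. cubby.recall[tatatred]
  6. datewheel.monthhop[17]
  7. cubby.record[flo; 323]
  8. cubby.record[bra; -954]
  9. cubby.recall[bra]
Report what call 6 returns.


Answer: 1947-10-09

Derivation:
;; 1. monthend() => 1946-08-31
;; 2. stepdays(-114) => 1946-05-09
;; 3. census() => 3
;; 4. record(tatatred, -793) => nil
;; 5. recall(tatatred) => -793
;; 6. monthhop(17) => 1947-10-09
;; 7. record(flo, 323) => -764
;; 8. record(bra, -954) => 1886-05-17
;; 9. recall(bra) => -954


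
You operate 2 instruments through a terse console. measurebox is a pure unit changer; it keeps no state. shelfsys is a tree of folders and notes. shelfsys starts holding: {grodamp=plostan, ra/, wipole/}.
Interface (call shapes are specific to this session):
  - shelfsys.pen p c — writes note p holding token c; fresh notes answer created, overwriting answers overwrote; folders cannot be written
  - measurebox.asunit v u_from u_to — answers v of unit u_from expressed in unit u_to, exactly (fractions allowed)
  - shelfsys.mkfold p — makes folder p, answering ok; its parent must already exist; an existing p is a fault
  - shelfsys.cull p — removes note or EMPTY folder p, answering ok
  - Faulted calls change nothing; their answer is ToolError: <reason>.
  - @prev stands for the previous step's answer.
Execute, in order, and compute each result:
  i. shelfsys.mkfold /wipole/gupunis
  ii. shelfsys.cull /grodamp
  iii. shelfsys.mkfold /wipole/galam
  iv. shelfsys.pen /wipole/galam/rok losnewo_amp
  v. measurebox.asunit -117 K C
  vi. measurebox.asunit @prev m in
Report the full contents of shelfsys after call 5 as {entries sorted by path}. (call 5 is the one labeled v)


Answer: {ra/, wipole/, wipole/galam/, wipole/galam/rok=losnewo_amp, wipole/gupunis/}

Derivation:
I run mkfold passing p=/wipole/gupunis, giving ok.
Then cull passing p=/grodamp, yielding ok.
I try mkfold passing p=/wipole/galam, and observe ok.
I try pen passing p=/wipole/galam/rok, c=losnewo_amp, giving created.
Using asunit passing v=-117, u_from=K, u_to=C, — result: -7803/20.
Now I run asunit passing v=@prev, u_from=m, u_to=in, yielding -1950750/127.


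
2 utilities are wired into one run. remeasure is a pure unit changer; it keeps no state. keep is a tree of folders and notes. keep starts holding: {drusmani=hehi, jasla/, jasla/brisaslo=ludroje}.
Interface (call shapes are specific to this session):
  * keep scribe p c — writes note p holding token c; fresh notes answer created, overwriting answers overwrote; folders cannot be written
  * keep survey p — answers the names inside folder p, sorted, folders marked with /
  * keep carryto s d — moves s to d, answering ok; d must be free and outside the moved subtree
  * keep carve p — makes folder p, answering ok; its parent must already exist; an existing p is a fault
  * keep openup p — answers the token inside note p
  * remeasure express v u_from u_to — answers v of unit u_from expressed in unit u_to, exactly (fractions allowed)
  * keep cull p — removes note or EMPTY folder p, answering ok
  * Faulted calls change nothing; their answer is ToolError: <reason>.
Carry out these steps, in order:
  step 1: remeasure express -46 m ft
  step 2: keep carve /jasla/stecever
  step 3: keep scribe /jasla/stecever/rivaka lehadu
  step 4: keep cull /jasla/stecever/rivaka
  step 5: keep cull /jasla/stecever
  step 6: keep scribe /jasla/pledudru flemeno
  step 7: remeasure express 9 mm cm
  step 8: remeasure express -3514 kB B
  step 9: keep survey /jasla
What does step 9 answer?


Then remeasure express with -46, m, ft, giving -57500/381.
I invoke keep carve with /jasla/stecever: ok.
I invoke keep scribe with /jasla/stecever/rivaka, lehadu, which returns created.
I call keep cull with /jasla/stecever/rivaka, and see ok.
Using keep cull with /jasla/stecever, and get ok.
Using keep scribe with /jasla/pledudru, flemeno: created.
Next I call remeasure express with 9, mm, cm, → 9/10.
Using remeasure express with -3514, kB, B, and observe -3514000.
I run keep survey with /jasla, which returns [brisaslo, pledudru].

Answer: [brisaslo, pledudru]


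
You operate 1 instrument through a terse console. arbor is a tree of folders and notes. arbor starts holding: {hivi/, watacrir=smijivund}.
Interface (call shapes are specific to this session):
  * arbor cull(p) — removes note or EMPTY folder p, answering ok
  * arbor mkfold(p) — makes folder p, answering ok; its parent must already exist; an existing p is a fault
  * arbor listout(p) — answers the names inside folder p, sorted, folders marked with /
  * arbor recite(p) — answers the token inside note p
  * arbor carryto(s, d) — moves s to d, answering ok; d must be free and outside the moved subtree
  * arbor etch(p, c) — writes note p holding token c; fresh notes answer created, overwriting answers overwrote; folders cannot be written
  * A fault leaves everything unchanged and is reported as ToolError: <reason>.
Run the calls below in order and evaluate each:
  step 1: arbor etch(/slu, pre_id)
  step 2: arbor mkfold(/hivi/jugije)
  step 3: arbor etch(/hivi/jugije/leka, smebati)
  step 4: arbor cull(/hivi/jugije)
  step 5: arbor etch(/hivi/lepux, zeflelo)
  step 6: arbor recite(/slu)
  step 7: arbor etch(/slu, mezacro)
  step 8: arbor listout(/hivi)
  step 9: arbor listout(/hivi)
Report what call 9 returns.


·→ arbor etch(p: /slu, c: pre_id)
·← created
·→ arbor mkfold(p: /hivi/jugije)
·← ok
·→ arbor etch(p: /hivi/jugije/leka, c: smebati)
·← created
·→ arbor cull(p: /hivi/jugije)
·← ToolError: not empty
·→ arbor etch(p: /hivi/lepux, c: zeflelo)
·← created
·→ arbor recite(p: /slu)
·← pre_id
·→ arbor etch(p: /slu, c: mezacro)
·← overwrote
·→ arbor listout(p: /hivi)
·← [jugije/, lepux]
·→ arbor listout(p: /hivi)
·← [jugije/, lepux]

Answer: [jugije/, lepux]


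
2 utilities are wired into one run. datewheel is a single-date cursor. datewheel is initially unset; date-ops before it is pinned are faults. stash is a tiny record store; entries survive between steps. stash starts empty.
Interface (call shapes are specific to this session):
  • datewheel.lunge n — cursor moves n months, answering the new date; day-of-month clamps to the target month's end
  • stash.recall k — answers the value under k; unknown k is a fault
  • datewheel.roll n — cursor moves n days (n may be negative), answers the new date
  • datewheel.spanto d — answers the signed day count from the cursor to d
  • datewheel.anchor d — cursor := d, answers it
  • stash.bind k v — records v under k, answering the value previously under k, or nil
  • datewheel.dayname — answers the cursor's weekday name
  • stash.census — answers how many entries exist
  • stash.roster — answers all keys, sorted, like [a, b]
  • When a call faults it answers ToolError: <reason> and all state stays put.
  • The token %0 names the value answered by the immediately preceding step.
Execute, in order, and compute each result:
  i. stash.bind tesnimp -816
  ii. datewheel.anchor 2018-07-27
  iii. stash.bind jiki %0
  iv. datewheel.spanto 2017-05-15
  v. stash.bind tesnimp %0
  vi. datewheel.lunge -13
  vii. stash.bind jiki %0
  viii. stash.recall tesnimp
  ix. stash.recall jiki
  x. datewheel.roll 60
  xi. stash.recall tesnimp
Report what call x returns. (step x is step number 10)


Answer: 2017-08-26

Derivation:
·→ bind(tesnimp, -816)
·← nil
·→ anchor(2018-07-27)
·← 2018-07-27
·→ bind(jiki, %0)
·← nil
·→ spanto(2017-05-15)
·← -438
·→ bind(tesnimp, %0)
·← -816
·→ lunge(-13)
·← 2017-06-27
·→ bind(jiki, %0)
·← 2018-07-27
·→ recall(tesnimp)
·← -438
·→ recall(jiki)
·← 2017-06-27
·→ roll(60)
·← 2017-08-26
·→ recall(tesnimp)
·← -438


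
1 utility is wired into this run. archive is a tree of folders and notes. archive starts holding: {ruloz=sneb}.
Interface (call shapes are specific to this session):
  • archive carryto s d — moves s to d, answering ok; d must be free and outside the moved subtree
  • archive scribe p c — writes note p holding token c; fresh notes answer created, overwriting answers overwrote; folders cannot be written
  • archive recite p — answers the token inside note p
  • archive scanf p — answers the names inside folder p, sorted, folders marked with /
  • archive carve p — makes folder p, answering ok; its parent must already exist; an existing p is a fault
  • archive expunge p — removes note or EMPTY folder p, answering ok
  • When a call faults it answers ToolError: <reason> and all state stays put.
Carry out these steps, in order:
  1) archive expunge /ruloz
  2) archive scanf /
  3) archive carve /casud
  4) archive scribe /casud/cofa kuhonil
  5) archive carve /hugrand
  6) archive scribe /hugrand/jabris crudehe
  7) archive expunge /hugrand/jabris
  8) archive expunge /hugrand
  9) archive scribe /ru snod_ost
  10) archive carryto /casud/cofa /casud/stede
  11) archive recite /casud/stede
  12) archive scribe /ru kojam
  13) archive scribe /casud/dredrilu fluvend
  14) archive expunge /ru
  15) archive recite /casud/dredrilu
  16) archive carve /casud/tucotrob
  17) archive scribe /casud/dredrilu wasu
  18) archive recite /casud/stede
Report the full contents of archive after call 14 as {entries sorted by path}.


CALL archive expunge[p: /ruloz]
RET  ok
CALL archive scanf[p: /]
RET  []
CALL archive carve[p: /casud]
RET  ok
CALL archive scribe[p: /casud/cofa; c: kuhonil]
RET  created
CALL archive carve[p: /hugrand]
RET  ok
CALL archive scribe[p: /hugrand/jabris; c: crudehe]
RET  created
CALL archive expunge[p: /hugrand/jabris]
RET  ok
CALL archive expunge[p: /hugrand]
RET  ok
CALL archive scribe[p: /ru; c: snod_ost]
RET  created
CALL archive carryto[s: /casud/cofa; d: /casud/stede]
RET  ok
CALL archive recite[p: /casud/stede]
RET  kuhonil
CALL archive scribe[p: /ru; c: kojam]
RET  overwrote
CALL archive scribe[p: /casud/dredrilu; c: fluvend]
RET  created
CALL archive expunge[p: /ru]
RET  ok
CALL archive recite[p: /casud/dredrilu]
RET  fluvend
CALL archive carve[p: /casud/tucotrob]
RET  ok
CALL archive scribe[p: /casud/dredrilu; c: wasu]
RET  overwrote
CALL archive recite[p: /casud/stede]
RET  kuhonil

Answer: {casud/, casud/dredrilu=fluvend, casud/stede=kuhonil}


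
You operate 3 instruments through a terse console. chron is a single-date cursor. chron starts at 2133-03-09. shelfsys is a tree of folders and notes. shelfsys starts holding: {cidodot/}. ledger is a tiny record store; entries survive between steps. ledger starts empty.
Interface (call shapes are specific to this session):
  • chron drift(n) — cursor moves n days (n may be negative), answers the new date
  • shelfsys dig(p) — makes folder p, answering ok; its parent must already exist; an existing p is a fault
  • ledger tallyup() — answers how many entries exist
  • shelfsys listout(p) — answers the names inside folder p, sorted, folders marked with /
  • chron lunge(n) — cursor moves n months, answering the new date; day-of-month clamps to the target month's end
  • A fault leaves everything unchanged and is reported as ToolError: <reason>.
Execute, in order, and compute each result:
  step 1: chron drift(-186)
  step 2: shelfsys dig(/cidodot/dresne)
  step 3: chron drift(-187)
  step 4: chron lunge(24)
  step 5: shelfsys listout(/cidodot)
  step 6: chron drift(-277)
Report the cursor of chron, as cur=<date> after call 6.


Do: chron drift[n→-186]
See: 2132-09-04
Do: shelfsys dig[p→/cidodot/dresne]
See: ok
Do: chron drift[n→-187]
See: 2132-03-01
Do: chron lunge[n→24]
See: 2134-03-01
Do: shelfsys listout[p→/cidodot]
See: [dresne/]
Do: chron drift[n→-277]
See: 2133-05-28

Answer: cur=2133-05-28


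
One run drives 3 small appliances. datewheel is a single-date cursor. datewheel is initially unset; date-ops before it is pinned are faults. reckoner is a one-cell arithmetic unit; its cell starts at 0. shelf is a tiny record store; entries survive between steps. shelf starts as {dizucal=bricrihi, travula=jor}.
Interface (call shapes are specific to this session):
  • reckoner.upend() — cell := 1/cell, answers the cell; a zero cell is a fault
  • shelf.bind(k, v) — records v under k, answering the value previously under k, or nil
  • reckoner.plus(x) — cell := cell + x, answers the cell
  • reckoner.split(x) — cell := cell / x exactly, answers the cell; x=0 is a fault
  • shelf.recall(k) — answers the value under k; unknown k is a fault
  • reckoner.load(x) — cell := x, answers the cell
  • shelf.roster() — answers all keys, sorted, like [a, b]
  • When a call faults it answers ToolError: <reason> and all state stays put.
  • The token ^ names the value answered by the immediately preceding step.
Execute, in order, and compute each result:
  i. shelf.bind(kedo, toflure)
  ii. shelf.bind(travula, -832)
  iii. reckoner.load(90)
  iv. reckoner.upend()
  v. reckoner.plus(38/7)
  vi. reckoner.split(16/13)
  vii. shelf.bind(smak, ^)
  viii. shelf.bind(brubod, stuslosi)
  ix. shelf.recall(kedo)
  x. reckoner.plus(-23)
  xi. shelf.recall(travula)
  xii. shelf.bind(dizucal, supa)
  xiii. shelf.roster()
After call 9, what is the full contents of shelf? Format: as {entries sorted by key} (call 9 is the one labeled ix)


Answer: {brubod=stuslosi, dizucal=bricrihi, kedo=toflure, smak=44551/10080, travula=-832}

Derivation:
CALL shelf.bind[k='kedo'; v='toflure']
RET  nil
CALL shelf.bind[k='travula'; v='-832']
RET  jor
CALL reckoner.load[x='90']
RET  90
CALL reckoner.upend[]
RET  1/90
CALL reckoner.plus[x='38/7']
RET  3427/630
CALL reckoner.split[x='16/13']
RET  44551/10080
CALL shelf.bind[k='smak'; v='^']
RET  nil
CALL shelf.bind[k='brubod'; v='stuslosi']
RET  nil
CALL shelf.recall[k='kedo']
RET  toflure
CALL reckoner.plus[x='-23']
RET  -187289/10080
CALL shelf.recall[k='travula']
RET  -832
CALL shelf.bind[k='dizucal'; v='supa']
RET  bricrihi
CALL shelf.roster[]
RET  [brubod, dizucal, kedo, smak, travula]


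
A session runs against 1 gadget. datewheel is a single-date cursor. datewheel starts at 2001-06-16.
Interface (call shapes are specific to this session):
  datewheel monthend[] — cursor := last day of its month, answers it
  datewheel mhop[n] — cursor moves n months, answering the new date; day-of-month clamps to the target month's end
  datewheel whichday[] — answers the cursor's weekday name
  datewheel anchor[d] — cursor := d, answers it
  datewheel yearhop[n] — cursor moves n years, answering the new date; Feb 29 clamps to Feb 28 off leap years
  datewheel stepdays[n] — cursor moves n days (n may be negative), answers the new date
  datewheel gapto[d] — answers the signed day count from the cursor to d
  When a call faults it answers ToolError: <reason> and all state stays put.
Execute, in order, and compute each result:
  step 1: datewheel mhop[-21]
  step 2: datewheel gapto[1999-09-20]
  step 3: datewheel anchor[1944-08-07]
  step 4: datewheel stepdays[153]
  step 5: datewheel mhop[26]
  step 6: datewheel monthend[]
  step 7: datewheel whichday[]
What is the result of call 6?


Answer: 1947-03-31

Derivation:
Next I call datewheel mhop with -21, giving 1999-09-16.
I call datewheel gapto with 1999-09-20, and see 4.
Calling datewheel anchor with 1944-08-07, and observe 1944-08-07.
I call datewheel stepdays with 153, and observe 1945-01-07.
Using datewheel mhop with 26, which returns 1947-03-07.
Now I run datewheel monthend(), and get 1947-03-31.
Now I run datewheel whichday, which returns Monday.


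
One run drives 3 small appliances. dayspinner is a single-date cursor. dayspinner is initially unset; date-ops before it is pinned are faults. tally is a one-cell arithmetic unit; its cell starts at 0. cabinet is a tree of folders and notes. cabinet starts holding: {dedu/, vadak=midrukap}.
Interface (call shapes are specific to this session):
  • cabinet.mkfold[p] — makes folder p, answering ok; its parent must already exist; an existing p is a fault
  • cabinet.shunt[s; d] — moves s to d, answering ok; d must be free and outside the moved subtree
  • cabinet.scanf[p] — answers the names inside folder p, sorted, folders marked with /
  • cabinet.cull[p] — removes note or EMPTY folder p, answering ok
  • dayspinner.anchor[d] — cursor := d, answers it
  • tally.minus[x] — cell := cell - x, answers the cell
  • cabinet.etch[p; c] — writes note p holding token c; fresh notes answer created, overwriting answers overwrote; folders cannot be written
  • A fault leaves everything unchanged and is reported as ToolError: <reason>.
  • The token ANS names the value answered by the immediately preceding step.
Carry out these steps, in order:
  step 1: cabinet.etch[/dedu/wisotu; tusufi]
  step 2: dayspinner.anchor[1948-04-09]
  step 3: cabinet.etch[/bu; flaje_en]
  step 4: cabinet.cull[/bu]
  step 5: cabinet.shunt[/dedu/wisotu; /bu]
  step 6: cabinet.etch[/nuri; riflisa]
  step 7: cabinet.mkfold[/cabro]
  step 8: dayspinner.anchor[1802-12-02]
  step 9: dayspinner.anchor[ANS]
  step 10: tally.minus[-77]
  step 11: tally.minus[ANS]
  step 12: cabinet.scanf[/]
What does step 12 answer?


Answer: [bu, cabro/, dedu/, nuri, vadak]

Derivation:
>> cabinet.etch(p→/dedu/wisotu, c→tusufi)
<< created
>> dayspinner.anchor(d→1948-04-09)
<< 1948-04-09
>> cabinet.etch(p→/bu, c→flaje_en)
<< created
>> cabinet.cull(p→/bu)
<< ok
>> cabinet.shunt(s→/dedu/wisotu, d→/bu)
<< ok
>> cabinet.etch(p→/nuri, c→riflisa)
<< created
>> cabinet.mkfold(p→/cabro)
<< ok
>> dayspinner.anchor(d→1802-12-02)
<< 1802-12-02
>> dayspinner.anchor(d→ANS)
<< 1802-12-02
>> tally.minus(x→-77)
<< 77
>> tally.minus(x→ANS)
<< 0
>> cabinet.scanf(p→/)
<< [bu, cabro/, dedu/, nuri, vadak]


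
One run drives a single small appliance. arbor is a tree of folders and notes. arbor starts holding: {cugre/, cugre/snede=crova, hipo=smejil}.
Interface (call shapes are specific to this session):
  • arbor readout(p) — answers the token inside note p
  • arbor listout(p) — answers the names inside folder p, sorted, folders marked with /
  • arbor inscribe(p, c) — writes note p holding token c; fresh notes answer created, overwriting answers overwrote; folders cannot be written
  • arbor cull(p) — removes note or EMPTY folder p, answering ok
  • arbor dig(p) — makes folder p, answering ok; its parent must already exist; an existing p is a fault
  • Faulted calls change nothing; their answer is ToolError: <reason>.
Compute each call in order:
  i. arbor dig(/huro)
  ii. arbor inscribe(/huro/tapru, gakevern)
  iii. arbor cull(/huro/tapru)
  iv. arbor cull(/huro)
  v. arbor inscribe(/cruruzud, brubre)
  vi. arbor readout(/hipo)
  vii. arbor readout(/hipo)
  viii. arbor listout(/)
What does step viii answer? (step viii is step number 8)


Answer: [cruruzud, cugre/, hipo]

Derivation:
Act: arbor dig[p=/huro]
Obs: ok
Act: arbor inscribe[p=/huro/tapru; c=gakevern]
Obs: created
Act: arbor cull[p=/huro/tapru]
Obs: ok
Act: arbor cull[p=/huro]
Obs: ok
Act: arbor inscribe[p=/cruruzud; c=brubre]
Obs: created
Act: arbor readout[p=/hipo]
Obs: smejil
Act: arbor readout[p=/hipo]
Obs: smejil
Act: arbor listout[p=/]
Obs: [cruruzud, cugre/, hipo]


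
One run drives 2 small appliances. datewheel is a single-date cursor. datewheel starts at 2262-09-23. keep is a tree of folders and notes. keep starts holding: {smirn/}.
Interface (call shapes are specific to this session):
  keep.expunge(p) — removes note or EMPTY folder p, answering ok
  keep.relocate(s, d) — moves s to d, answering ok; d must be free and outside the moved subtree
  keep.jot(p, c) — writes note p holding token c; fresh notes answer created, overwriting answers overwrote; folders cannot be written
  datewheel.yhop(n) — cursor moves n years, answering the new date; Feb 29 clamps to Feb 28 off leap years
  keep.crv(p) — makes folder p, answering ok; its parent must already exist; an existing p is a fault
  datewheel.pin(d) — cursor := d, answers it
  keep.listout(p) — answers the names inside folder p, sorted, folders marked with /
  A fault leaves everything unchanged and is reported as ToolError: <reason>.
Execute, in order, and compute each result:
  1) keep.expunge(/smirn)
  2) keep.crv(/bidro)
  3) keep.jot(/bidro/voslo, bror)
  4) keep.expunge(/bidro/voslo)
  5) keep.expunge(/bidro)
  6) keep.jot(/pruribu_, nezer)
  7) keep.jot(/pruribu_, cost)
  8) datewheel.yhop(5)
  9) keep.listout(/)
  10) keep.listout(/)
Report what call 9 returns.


Answer: [pruribu_]

Derivation:
% keep.expunge /smirn
:: ok
% keep.crv /bidro
:: ok
% keep.jot /bidro/voslo bror
:: created
% keep.expunge /bidro/voslo
:: ok
% keep.expunge /bidro
:: ok
% keep.jot /pruribu_ nezer
:: created
% keep.jot /pruribu_ cost
:: overwrote
% datewheel.yhop 5
:: 2267-09-23
% keep.listout /
:: [pruribu_]
% keep.listout /
:: [pruribu_]


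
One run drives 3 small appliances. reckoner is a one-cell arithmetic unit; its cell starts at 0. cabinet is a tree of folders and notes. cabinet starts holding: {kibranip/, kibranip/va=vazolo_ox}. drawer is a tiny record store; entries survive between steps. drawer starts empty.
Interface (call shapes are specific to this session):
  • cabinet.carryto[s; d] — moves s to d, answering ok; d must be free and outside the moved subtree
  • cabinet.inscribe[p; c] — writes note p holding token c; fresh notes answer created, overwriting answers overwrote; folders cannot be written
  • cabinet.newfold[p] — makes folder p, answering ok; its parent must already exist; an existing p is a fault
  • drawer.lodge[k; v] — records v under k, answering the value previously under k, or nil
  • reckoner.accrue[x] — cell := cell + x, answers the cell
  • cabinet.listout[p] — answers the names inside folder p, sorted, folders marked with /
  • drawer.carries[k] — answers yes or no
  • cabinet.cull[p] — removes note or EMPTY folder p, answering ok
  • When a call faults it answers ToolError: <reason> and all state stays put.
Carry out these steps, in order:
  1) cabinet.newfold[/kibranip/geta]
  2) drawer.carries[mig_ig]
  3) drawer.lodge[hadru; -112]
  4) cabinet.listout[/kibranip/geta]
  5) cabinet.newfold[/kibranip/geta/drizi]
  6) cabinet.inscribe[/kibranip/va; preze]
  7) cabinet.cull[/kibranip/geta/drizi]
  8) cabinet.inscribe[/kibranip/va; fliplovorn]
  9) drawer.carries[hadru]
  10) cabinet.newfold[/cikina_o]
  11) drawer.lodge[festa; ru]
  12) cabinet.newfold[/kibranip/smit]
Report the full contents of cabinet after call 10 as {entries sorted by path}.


I use cabinet.newfold passing p='/kibranip/geta', → ok.
Using drawer.carries passing k='mig_ig', and see no.
Invoking drawer.lodge passing k='hadru', v='-112': nil.
Then cabinet.listout passing p='/kibranip/geta', and get [].
Next I call cabinet.newfold passing p='/kibranip/geta/drizi', and see ok.
Now I run cabinet.inscribe passing p='/kibranip/va', c='preze', which returns overwrote.
Now I run cabinet.cull passing p='/kibranip/geta/drizi', yielding ok.
Then cabinet.inscribe passing p='/kibranip/va', c='fliplovorn', and get overwrote.
Next I call drawer.carries passing k='hadru', → yes.
Next I call cabinet.newfold passing p='/cikina_o', which returns ok.
I call drawer.lodge passing k='festa', v='ru', which returns nil.
I run cabinet.newfold passing p='/kibranip/smit', — result: ok.

Answer: {cikina_o/, kibranip/, kibranip/geta/, kibranip/va=fliplovorn}


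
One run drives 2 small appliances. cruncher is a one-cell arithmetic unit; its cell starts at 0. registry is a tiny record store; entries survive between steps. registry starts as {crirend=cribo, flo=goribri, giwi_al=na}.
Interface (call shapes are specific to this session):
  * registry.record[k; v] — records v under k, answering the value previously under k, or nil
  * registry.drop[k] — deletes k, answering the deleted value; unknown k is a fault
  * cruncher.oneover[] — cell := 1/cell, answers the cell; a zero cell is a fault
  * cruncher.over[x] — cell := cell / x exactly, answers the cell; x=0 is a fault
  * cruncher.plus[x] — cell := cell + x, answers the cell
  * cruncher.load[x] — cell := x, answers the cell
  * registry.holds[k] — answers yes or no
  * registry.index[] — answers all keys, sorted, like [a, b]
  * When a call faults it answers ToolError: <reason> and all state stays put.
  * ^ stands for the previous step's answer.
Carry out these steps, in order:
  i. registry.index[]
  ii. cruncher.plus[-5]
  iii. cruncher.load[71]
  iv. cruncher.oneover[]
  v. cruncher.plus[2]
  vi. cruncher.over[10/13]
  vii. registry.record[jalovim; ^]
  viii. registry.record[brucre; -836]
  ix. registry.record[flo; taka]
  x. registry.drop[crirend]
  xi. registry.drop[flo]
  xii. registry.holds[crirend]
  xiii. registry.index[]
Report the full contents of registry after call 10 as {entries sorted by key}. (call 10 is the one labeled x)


Answer: {brucre=-836, flo=taka, giwi_al=na, jalovim=1859/710}

Derivation:
·→ registry.index()
·← [crirend, flo, giwi_al]
·→ cruncher.plus(-5)
·← -5
·→ cruncher.load(71)
·← 71
·→ cruncher.oneover()
·← 1/71
·→ cruncher.plus(2)
·← 143/71
·→ cruncher.over(10/13)
·← 1859/710
·→ registry.record(jalovim, ^)
·← nil
·→ registry.record(brucre, -836)
·← nil
·→ registry.record(flo, taka)
·← goribri
·→ registry.drop(crirend)
·← cribo
·→ registry.drop(flo)
·← taka
·→ registry.holds(crirend)
·← no
·→ registry.index()
·← [brucre, giwi_al, jalovim]


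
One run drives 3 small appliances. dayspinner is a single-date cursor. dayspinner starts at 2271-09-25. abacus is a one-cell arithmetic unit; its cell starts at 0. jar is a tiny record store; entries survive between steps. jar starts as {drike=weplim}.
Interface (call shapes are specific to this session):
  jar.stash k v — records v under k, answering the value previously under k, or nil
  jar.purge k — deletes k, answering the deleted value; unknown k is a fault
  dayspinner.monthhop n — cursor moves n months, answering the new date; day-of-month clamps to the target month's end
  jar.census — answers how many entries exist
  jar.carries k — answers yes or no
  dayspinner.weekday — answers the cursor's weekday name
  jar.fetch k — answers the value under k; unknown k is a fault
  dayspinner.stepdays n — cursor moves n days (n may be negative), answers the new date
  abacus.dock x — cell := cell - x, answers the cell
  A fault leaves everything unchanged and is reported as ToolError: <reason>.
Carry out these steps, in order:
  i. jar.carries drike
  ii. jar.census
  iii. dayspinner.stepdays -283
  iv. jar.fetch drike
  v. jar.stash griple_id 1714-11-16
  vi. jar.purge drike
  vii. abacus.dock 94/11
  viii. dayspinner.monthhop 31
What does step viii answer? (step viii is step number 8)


Answer: 2273-07-16

Derivation:
# 1. jar.carries(k='drike') : yes
# 2. jar.census() : 1
# 3. dayspinner.stepdays(n='-283') : 2270-12-16
# 4. jar.fetch(k='drike') : weplim
# 5. jar.stash(k='griple_id', v='1714-11-16') : nil
# 6. jar.purge(k='drike') : weplim
# 7. abacus.dock(x='94/11') : -94/11
# 8. dayspinner.monthhop(n='31') : 2273-07-16


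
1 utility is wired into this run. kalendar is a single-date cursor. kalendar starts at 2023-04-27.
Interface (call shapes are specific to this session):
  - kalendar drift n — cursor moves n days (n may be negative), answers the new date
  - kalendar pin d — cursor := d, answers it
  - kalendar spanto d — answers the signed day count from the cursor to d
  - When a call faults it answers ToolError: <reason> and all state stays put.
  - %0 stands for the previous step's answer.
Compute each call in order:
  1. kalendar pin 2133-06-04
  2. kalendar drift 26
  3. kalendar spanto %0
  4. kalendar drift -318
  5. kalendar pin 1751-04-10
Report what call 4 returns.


Answer: 2132-08-16

Derivation:
>>> kalendar pin d='2133-06-04'
= 2133-06-04
>>> kalendar drift n='26'
= 2133-06-30
>>> kalendar spanto d='%0'
= 0
>>> kalendar drift n='-318'
= 2132-08-16
>>> kalendar pin d='1751-04-10'
= 1751-04-10


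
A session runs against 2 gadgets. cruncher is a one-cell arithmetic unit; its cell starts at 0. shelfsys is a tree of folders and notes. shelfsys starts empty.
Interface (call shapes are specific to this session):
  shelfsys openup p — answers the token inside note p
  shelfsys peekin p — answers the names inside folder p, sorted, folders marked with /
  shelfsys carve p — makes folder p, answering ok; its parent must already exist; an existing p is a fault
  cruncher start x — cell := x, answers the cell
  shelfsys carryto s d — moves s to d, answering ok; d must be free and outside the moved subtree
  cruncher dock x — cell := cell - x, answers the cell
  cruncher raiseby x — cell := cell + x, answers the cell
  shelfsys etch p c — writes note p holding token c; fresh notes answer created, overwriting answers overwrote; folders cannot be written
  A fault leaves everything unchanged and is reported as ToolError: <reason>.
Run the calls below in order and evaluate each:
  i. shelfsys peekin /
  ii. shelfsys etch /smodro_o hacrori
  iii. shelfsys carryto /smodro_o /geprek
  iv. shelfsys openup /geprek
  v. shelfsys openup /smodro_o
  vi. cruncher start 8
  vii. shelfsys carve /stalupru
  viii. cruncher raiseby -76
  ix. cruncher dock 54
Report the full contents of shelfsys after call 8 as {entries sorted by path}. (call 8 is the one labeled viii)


Then shelfsys peekin passing p→/, and see [].
Now I run shelfsys etch passing p→/smodro_o, c→hacrori, → created.
Using shelfsys carryto passing s→/smodro_o, d→/geprek, yielding ok.
Calling shelfsys openup passing p→/geprek, — result: hacrori.
Calling shelfsys openup passing p→/smodro_o, and observe ToolError: not found.
Next I call cruncher start passing x→8, giving 8.
Invoking shelfsys carve passing p→/stalupru: ok.
I try cruncher raiseby passing x→-76, which returns -68.
Next I call cruncher dock passing x→54, → -122.

Answer: {geprek=hacrori, stalupru/}


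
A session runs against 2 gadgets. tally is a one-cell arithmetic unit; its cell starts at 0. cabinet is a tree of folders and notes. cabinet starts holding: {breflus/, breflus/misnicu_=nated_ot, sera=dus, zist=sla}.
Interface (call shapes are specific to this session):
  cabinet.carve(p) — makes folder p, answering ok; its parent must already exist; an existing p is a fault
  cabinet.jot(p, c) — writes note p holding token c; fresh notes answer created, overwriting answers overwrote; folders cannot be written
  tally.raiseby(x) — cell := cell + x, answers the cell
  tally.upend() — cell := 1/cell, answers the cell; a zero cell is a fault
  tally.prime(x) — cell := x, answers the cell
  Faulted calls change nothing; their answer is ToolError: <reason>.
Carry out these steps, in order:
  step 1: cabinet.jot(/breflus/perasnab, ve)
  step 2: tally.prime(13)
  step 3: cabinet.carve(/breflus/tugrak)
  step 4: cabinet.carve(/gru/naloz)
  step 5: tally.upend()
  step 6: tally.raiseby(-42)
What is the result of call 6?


Answer: -545/13

Derivation:
% 1. cabinet.jot(p='/breflus/perasnab', c='ve') == created
% 2. tally.prime(x='13') == 13
% 3. cabinet.carve(p='/breflus/tugrak') == ok
% 4. cabinet.carve(p='/gru/naloz') == ToolError: no parent
% 5. tally.upend() == 1/13
% 6. tally.raiseby(x='-42') == -545/13
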